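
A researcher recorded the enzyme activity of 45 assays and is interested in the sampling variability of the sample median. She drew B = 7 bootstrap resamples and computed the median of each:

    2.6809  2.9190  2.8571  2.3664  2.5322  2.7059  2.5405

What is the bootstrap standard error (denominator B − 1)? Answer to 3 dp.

SE* = 0.194

Bootstrap SE is the standard deviation of the 7 replicate medians.
Mean of replicates: (2.6809 + 2.9190 + 2.8571 + 2.3664 + 2.5322 + 2.7059 + 2.5405) / 7 = 18.60200 / 7 = 2.65743
Sum of squared deviations: (+0.02347)² + (+0.26157)² + (+0.19967)² + (−0.29103)² + (−0.12523)² + (+0.04847)² + (−0.11693)² = 0.22524
Variance = 0.22524 / 6 = 0.03754
SE* = √0.03754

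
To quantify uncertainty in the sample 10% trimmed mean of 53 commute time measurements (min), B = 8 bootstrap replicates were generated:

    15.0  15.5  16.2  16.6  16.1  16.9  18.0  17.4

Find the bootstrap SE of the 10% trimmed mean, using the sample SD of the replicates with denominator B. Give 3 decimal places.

Bootstrap SE is the standard deviation of the 8 replicate 10% trimmed means.
Mean of replicates: (15.0 + 15.5 + 16.2 + 16.6 + 16.1 + 16.9 + 18.0 + 17.4) / 8 = 131.7000 / 8 = 16.4625
Sum of squared deviations: (−1.4625)² + (−0.9625)² + (−0.2625)² + (+0.1375)² + (−0.3625)² + (+0.4375)² + (+1.5375)² + (+0.9375)² = 6.7187
Variance = 6.7187 / 8 = 0.8398
SE* = √0.8398

SE* = 0.916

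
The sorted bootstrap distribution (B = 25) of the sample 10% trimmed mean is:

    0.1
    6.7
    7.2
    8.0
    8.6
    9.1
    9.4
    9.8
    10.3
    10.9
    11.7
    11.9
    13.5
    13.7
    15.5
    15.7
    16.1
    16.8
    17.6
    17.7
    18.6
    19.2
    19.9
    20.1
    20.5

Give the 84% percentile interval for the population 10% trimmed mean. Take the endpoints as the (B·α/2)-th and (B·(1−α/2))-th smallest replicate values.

α = 0.16; lower rank = 25 × 0.080 = 2; upper rank = 25 × 0.920 = 23.
The 2nd smallest replicate is 6.7; the 23rd is 19.9.

(6.7, 19.9)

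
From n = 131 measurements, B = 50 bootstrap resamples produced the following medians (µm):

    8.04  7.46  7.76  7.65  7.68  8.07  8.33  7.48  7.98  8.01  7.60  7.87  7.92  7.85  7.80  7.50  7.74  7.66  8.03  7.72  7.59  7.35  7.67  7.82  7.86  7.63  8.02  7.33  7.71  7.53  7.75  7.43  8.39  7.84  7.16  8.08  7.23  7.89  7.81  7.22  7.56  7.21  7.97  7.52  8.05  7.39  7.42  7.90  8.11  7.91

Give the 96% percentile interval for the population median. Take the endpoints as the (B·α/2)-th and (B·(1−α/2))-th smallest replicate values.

(7.16, 8.33)

Sorted replicates: 7.16, 7.21, 7.22, 7.23, 7.33, 7.35, 7.39, 7.42, 7.43, 7.46, 7.48, 7.50, 7.52, 7.53, 7.56, 7.59, 7.60, 7.63, 7.65, 7.66, 7.67, 7.68, 7.71, 7.72, 7.74, 7.75, 7.76, 7.80, 7.81, 7.82, 7.84, 7.85, 7.86, 7.87, 7.89, 7.90, 7.91, 7.92, 7.97, 7.98, 8.01, 8.02, 8.03, 8.04, 8.05, 8.07, 8.08, 8.11, 8.33, 8.39
α = 0.04; lower rank = 50 × 0.020 = 1; upper rank = 50 × 0.980 = 49.
The 1st smallest replicate is 7.16; the 49th is 8.33.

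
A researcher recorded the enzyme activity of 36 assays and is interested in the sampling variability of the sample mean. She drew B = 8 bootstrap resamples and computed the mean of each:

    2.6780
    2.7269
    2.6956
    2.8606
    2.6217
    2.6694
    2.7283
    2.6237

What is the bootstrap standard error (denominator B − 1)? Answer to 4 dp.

SE* = 0.0763

Bootstrap SE is the standard deviation of the 8 replicate means.
Mean of replicates: (2.6780 + 2.7269 + 2.6956 + 2.8606 + 2.6217 + 2.6694 + 2.7283 + 2.6237) / 8 = 21.60420 / 8 = 2.70052
Sum of squared deviations: (−0.02252)² + (+0.02638)² + (−0.00492)² + (+0.16007)² + (−0.07882)² + (−0.03112)² + (+0.02778)² + (−0.07682)² = 0.04071
Variance = 0.04071 / 7 = 0.00582
SE* = √0.00582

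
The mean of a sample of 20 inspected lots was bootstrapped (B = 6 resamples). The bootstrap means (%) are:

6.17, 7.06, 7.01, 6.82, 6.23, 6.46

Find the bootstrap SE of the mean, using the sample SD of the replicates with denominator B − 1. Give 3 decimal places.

Bootstrap SE is the standard deviation of the 6 replicate means.
Mean of replicates: (6.17 + 7.06 + 7.01 + 6.82 + 6.23 + 6.46) / 6 = 39.7500 / 6 = 6.6250
Sum of squared deviations: (−0.4550)² + (+0.4350)² + (+0.3850)² + (+0.1950)² + (−0.3950)² + (−0.1650)² = 0.7657
Variance = 0.7657 / 5 = 0.1531
SE* = √0.1531

SE* = 0.391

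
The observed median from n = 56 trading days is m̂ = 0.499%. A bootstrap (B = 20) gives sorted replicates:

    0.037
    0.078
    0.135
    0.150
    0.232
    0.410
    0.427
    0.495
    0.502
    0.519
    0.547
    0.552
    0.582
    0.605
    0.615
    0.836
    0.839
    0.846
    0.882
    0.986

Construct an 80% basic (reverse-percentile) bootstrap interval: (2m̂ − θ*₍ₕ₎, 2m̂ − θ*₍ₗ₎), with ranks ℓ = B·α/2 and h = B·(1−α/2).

(0.152, 0.920)

Percentile endpoints at ranks 2 and 18: θ*₍2₎ = 0.078, θ*₍18₎ = 0.846.
Basic interval reflects these around m̂:
  lower = 2 × 0.499 − 0.846 = 0.152
  upper = 2 × 0.499 − 0.078 = 0.920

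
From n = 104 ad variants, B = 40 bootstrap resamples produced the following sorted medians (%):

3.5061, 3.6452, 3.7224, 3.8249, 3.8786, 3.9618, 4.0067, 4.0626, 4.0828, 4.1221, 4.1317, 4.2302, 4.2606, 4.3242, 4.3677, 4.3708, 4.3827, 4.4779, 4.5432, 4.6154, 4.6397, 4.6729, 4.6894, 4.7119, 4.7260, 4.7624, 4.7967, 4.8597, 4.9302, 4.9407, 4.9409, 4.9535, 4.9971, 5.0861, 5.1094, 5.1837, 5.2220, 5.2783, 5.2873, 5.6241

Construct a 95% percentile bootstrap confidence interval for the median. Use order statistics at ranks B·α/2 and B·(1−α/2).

α = 0.05; lower rank = 40 × 0.025 = 1; upper rank = 40 × 0.975 = 39.
The 1st smallest replicate is 3.5061; the 39th is 5.2873.

(3.5061, 5.2873)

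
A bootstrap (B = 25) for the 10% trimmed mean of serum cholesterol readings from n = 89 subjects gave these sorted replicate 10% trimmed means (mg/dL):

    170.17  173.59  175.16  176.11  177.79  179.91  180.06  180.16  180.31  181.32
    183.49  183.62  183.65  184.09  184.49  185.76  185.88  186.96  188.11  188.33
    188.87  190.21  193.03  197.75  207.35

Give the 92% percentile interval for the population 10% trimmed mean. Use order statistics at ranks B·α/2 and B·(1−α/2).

(170.17, 197.75)

α = 0.08; lower rank = 25 × 0.040 = 1; upper rank = 25 × 0.960 = 24.
The 1st smallest replicate is 170.17; the 24th is 197.75.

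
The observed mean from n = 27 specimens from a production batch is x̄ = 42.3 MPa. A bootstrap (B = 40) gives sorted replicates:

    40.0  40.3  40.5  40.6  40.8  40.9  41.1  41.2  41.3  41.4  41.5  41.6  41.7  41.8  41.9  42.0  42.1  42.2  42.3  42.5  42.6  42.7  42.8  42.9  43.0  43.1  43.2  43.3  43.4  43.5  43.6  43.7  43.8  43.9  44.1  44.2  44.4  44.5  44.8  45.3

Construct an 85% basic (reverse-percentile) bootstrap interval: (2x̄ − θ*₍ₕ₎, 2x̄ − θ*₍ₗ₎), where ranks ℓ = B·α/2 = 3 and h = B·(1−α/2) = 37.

Percentile endpoints at ranks 3 and 37: θ*₍3₎ = 40.5, θ*₍37₎ = 44.4.
Basic interval reflects these around x̄:
  lower = 2 × 42.3 − 44.4 = 40.2
  upper = 2 × 42.3 − 40.5 = 44.1

(40.2, 44.1)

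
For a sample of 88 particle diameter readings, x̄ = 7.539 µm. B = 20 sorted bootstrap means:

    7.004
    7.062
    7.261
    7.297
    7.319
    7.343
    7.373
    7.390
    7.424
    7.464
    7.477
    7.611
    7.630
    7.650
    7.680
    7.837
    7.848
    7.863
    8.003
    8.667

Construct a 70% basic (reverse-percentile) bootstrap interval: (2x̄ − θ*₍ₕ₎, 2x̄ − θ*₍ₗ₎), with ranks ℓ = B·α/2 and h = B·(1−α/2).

Percentile endpoints at ranks 3 and 17: θ*₍3₎ = 7.261, θ*₍17₎ = 7.848.
Basic interval reflects these around x̄:
  lower = 2 × 7.539 − 7.848 = 7.230
  upper = 2 × 7.539 − 7.261 = 7.817

(7.230, 7.817)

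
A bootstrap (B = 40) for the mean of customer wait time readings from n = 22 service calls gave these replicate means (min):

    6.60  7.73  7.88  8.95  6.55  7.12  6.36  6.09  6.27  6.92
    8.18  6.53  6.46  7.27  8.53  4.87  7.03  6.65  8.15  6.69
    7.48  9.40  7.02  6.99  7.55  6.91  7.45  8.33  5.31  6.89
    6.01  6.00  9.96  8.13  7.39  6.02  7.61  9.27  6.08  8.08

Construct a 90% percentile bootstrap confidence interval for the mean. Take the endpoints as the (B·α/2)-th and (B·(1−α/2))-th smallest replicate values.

(5.31, 9.27)

Sorted replicates: 4.87, 5.31, 6.00, 6.01, 6.02, 6.08, 6.09, 6.27, 6.36, 6.46, 6.53, 6.55, 6.60, 6.65, 6.69, 6.89, 6.91, 6.92, 6.99, 7.02, 7.03, 7.12, 7.27, 7.39, 7.45, 7.48, 7.55, 7.61, 7.73, 7.88, 8.08, 8.13, 8.15, 8.18, 8.33, 8.53, 8.95, 9.27, 9.40, 9.96
α = 0.10; lower rank = 40 × 0.050 = 2; upper rank = 40 × 0.950 = 38.
The 2nd smallest replicate is 5.31; the 38th is 9.27.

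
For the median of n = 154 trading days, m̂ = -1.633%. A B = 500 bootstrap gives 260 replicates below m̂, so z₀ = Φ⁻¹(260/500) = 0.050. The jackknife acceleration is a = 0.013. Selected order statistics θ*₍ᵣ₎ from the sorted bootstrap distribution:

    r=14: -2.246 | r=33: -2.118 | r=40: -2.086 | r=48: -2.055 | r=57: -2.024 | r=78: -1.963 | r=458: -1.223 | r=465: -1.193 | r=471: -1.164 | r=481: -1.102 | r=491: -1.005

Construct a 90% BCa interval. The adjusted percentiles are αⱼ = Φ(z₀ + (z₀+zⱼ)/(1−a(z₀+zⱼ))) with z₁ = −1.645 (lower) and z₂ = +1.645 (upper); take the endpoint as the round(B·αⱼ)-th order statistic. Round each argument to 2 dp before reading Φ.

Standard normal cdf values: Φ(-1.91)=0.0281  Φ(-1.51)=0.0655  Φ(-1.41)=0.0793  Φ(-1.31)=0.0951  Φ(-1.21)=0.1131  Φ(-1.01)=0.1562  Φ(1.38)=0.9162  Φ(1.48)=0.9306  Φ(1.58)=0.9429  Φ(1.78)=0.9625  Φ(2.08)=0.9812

(-2.118, -1.102)

Lower: z₀ + z₁ = 0.050 + (-1.645) = -1.595; 1 − a(z₀+z₁) = 1 − (0.013)(-1.595) = 1.0207; argument = 0.050 + (-1.595)/1.0207 = -1.5126 → -1.51.
α₁ = Φ(-1.51) = 0.0655; rank = round(500 × 0.0655) = 33; θ*₍33₎ = -2.118.
Upper: z₀ + z₂ = 1.695; 1 − a(z₀+z₂) = 0.9780; argument = 1.7832 → 1.78; α₂ = 0.9625; rank = 481; θ*₍481₎ = -1.102.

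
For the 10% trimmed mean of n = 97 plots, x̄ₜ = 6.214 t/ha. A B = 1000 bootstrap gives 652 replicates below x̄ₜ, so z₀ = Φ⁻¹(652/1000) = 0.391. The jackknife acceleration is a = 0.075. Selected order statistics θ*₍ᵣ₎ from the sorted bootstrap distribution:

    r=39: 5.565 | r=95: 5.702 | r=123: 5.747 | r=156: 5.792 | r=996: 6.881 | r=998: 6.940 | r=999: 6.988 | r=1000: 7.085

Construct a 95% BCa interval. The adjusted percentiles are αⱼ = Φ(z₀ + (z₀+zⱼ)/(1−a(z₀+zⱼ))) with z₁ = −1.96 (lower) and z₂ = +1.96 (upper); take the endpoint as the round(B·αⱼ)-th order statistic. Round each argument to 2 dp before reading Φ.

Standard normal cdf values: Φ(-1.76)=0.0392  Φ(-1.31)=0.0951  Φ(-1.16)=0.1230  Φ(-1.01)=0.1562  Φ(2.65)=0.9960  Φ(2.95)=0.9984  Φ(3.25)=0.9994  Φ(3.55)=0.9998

Lower: z₀ + z₁ = 0.391 + (-1.960) = -1.569; 1 − a(z₀+z₁) = 1 − (0.075)(-1.569) = 1.1177; argument = 0.391 + (-1.569)/1.1177 = -1.0128 → -1.01.
α₁ = Φ(-1.01) = 0.1562; rank = round(1000 × 0.1562) = 156; θ*₍156₎ = 5.792.
Upper: z₀ + z₂ = 2.351; 1 − a(z₀+z₂) = 0.8237; argument = 3.2453 → 3.25; α₂ = 0.9994; rank = 999; θ*₍999₎ = 6.988.

(5.792, 6.988)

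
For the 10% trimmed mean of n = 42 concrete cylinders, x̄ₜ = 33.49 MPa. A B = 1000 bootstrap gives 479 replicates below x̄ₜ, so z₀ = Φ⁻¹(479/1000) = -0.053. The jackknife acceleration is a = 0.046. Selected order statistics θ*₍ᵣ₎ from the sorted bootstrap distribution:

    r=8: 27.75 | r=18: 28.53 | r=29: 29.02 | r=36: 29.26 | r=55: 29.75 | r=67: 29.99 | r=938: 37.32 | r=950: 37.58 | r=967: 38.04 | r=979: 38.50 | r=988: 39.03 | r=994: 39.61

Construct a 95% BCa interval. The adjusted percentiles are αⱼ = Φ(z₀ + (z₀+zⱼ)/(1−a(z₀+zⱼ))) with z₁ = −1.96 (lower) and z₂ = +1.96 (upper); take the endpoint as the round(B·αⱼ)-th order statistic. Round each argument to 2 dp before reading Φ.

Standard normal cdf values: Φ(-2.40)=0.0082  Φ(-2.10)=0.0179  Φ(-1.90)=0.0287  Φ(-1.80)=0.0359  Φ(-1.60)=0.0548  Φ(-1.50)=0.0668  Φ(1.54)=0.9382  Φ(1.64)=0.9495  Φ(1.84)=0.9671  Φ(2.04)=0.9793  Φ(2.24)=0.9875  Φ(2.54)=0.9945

Lower: z₀ + z₁ = -0.053 + (-1.960) = -2.013; 1 − a(z₀+z₁) = 1 − (0.046)(-2.013) = 1.0926; argument = -0.053 + (-2.013)/1.0926 = -1.8954 → -1.90.
α₁ = Φ(-1.90) = 0.0287; rank = round(1000 × 0.0287) = 29; θ*₍29₎ = 29.02.
Upper: z₀ + z₂ = 1.907; 1 − a(z₀+z₂) = 0.9123; argument = 2.0374 → 2.04; α₂ = 0.9793; rank = 979; θ*₍979₎ = 38.50.

(29.02, 38.50)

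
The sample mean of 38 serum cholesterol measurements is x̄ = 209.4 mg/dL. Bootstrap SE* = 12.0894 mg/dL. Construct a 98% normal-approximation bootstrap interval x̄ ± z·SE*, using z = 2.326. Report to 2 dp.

(181.28, 237.52)

Margin = 2.326 × 12.0894 = 28.120
Interval: 209.4 ± 28.120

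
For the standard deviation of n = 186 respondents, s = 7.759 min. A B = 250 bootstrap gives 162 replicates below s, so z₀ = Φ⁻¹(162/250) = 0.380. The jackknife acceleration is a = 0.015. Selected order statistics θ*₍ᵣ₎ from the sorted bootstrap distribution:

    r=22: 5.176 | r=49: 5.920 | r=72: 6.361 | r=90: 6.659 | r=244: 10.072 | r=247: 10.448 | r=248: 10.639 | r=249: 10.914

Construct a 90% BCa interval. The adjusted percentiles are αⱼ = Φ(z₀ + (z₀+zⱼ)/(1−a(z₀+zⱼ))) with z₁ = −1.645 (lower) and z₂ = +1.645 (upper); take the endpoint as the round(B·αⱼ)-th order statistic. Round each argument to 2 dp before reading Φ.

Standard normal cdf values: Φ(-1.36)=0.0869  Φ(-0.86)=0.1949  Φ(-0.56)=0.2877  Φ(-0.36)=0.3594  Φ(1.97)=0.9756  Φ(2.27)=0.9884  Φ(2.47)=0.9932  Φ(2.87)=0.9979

Lower: z₀ + z₁ = 0.380 + (-1.645) = -1.265; 1 − a(z₀+z₁) = 1 − (0.015)(-1.265) = 1.0190; argument = 0.380 + (-1.265)/1.0190 = -0.8614 → -0.86.
α₁ = Φ(-0.86) = 0.1949; rank = round(250 × 0.1949) = 49; θ*₍49₎ = 5.920.
Upper: z₀ + z₂ = 2.025; 1 − a(z₀+z₂) = 0.9696; argument = 2.4684 → 2.47; α₂ = 0.9932; rank = 248; θ*₍248₎ = 10.639.

(5.920, 10.639)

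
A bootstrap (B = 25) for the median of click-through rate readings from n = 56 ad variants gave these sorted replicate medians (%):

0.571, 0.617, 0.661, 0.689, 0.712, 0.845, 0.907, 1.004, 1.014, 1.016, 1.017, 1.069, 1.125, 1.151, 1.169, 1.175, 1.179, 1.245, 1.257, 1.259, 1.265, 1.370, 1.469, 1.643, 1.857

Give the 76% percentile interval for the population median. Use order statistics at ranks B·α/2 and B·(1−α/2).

(0.661, 1.370)

α = 0.24; lower rank = 25 × 0.120 = 3; upper rank = 25 × 0.880 = 22.
The 3rd smallest replicate is 0.661; the 22nd is 1.370.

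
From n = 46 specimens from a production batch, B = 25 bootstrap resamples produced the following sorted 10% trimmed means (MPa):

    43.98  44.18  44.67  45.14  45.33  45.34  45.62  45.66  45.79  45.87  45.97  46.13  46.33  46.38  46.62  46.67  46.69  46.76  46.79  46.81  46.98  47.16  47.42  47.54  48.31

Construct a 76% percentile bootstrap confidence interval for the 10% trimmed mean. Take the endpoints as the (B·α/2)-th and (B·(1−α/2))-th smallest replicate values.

α = 0.24; lower rank = 25 × 0.120 = 3; upper rank = 25 × 0.880 = 22.
The 3rd smallest replicate is 44.67; the 22nd is 47.16.

(44.67, 47.16)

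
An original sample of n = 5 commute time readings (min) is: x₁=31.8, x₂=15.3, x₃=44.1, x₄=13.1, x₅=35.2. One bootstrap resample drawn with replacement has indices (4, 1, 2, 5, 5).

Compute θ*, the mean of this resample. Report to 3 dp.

θ* = 26.120

Resample values: 13.1, 31.8, 15.3, 35.2, 35.2.
Mean = (13.1 + 31.8 + 15.3 + 35.2 + 35.2) / 5 = 130.60 / 5 = 26.120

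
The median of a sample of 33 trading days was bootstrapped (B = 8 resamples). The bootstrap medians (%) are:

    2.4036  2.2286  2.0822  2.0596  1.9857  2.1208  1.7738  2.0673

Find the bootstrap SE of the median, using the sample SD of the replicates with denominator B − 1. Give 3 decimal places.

SE* = 0.182

Bootstrap SE is the standard deviation of the 8 replicate medians.
Mean of replicates: (2.4036 + 2.2286 + 2.0822 + 2.0596 + 1.9857 + 2.1208 + 1.7738 + 2.0673) / 8 = 16.72160 / 8 = 2.09020
Sum of squared deviations: (+0.31340)² + (+0.13840)² + (−0.00800)² + (−0.03060)² + (−0.10450)² + (+0.03060)² + (−0.31640)² + (−0.02290)² = 0.23086
Variance = 0.23086 / 7 = 0.03298
SE* = √0.03298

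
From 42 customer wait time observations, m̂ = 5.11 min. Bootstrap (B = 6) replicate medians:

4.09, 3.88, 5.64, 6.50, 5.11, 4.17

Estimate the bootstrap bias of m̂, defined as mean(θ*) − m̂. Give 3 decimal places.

bias = −0.212

mean(θ*) = (4.09 + 3.88 + 5.64 + 6.50 + 5.11 + 4.17) / 6 = 4.8983
bias = 4.8983 − 5.11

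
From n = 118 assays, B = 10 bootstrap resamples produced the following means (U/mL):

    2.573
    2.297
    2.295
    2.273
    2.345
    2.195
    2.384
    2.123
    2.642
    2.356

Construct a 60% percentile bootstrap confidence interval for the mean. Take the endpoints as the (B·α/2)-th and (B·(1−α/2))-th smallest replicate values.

(2.195, 2.384)

Sorted replicates: 2.123, 2.195, 2.273, 2.295, 2.297, 2.345, 2.356, 2.384, 2.573, 2.642
α = 0.40; lower rank = 10 × 0.200 = 2; upper rank = 10 × 0.800 = 8.
The 2nd smallest replicate is 2.195; the 8th is 2.384.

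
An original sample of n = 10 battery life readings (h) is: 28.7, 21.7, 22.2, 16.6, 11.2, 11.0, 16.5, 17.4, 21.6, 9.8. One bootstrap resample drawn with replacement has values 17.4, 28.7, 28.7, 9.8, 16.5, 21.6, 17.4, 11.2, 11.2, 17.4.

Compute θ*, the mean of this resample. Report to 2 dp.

Mean = (17.4 + 28.7 + 28.7 + 9.8 + 16.5 + 21.6 + 17.4 + 11.2 + 11.2 + 17.4) / 10 = 179.90 / 10 = 17.99

θ* = 17.99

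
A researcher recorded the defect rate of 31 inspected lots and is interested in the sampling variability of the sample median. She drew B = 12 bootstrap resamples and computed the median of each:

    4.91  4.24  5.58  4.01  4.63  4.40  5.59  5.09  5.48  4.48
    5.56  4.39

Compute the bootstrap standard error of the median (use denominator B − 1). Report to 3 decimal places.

SE* = 0.581

Bootstrap SE is the standard deviation of the 12 replicate medians.
Mean of replicates: (4.91 + 4.24 + 5.58 + 4.01 + 4.63 + 4.40 + 5.59 + 5.09 + 5.48 + 4.48 + 5.56 + 4.39) / 12 = 58.3600 / 12 = 4.8633
Sum of squared deviations: (+0.0467)² + (−0.6233)² + (+0.7167)² + (−0.8533)² + (−0.2333)² + (−0.4633)² + (+0.7267)² + (+0.2267)² + (+0.6167)² + (−0.3833)² + (+0.6967)² + (−0.4733)² = 3.7177
Variance = 3.7177 / 11 = 0.3380
SE* = √0.3380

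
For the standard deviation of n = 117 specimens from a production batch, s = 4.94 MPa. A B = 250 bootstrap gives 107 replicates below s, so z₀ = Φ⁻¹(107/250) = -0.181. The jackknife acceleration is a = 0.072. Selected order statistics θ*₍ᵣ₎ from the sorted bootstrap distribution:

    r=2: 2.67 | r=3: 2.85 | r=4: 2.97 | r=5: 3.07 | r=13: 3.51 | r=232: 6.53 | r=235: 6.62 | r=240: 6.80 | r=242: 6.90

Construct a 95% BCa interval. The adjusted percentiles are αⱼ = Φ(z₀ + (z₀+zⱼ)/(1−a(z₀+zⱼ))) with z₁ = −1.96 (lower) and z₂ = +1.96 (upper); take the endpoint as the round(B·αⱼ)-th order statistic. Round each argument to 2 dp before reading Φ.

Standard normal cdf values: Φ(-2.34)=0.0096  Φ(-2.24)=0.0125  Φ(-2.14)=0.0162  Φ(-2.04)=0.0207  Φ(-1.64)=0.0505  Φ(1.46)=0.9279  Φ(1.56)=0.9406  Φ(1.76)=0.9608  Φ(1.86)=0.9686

Lower: z₀ + z₁ = -0.181 + (-1.960) = -2.141; 1 − a(z₀+z₁) = 1 − (0.072)(-2.141) = 1.1542; argument = -0.181 + (-2.141)/1.1542 = -2.0360 → -2.04.
α₁ = Φ(-2.04) = 0.0207; rank = round(250 × 0.0207) = 5; θ*₍5₎ = 3.07.
Upper: z₀ + z₂ = 1.779; 1 − a(z₀+z₂) = 0.8719; argument = 1.8593 → 1.86; α₂ = 0.9686; rank = 242; θ*₍242₎ = 6.90.

(3.07, 6.90)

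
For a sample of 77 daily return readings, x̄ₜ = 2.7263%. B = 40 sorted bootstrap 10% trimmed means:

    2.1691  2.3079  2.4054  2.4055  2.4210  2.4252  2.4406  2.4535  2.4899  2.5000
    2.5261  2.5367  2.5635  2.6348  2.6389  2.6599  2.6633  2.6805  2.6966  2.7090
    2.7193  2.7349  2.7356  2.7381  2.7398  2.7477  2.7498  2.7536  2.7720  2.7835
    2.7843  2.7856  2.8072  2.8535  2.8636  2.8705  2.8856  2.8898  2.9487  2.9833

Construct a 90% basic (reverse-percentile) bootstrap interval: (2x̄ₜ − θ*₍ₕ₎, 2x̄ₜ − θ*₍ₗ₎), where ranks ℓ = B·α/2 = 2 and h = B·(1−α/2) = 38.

Percentile endpoints at ranks 2 and 38: θ*₍2₎ = 2.3079, θ*₍38₎ = 2.8898.
Basic interval reflects these around x̄ₜ:
  lower = 2 × 2.7263 − 2.8898 = 2.5628
  upper = 2 × 2.7263 − 2.3079 = 3.1447

(2.5628, 3.1447)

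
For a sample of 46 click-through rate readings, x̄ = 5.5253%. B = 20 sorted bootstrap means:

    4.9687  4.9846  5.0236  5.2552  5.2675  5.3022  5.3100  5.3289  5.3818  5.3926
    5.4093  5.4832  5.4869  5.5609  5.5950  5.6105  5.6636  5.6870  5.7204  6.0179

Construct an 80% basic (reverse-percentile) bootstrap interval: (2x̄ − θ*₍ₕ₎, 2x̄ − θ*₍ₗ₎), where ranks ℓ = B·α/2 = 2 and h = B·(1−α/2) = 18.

(5.3636, 6.0660)

Percentile endpoints at ranks 2 and 18: θ*₍2₎ = 4.9846, θ*₍18₎ = 5.6870.
Basic interval reflects these around x̄:
  lower = 2 × 5.5253 − 5.6870 = 5.3636
  upper = 2 × 5.5253 − 4.9846 = 6.0660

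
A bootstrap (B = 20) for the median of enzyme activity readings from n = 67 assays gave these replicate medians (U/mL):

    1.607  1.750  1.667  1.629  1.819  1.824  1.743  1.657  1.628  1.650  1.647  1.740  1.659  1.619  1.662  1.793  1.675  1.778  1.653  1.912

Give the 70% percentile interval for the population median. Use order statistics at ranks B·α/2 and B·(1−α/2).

(1.628, 1.793)

Sorted replicates: 1.607, 1.619, 1.628, 1.629, 1.647, 1.650, 1.653, 1.657, 1.659, 1.662, 1.667, 1.675, 1.740, 1.743, 1.750, 1.778, 1.793, 1.819, 1.824, 1.912
α = 0.30; lower rank = 20 × 0.150 = 3; upper rank = 20 × 0.850 = 17.
The 3rd smallest replicate is 1.628; the 17th is 1.793.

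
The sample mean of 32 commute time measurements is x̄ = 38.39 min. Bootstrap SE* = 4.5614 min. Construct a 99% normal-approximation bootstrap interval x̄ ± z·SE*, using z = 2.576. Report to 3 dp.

(26.640, 50.140)

Margin = 2.576 × 4.5614 = 11.7502
Interval: 38.39 ± 11.7502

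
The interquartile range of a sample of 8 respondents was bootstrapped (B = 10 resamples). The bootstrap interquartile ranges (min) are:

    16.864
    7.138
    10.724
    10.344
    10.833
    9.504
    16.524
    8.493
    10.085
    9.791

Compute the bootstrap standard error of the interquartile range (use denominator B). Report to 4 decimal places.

SE* = 3.0193

Bootstrap SE is the standard deviation of the 10 replicate interquartile ranges.
Mean of replicates: (16.864 + 7.138 + 10.724 + 10.344 + 10.833 + 9.504 + 16.524 + 8.493 + 10.085 + 9.791) / 10 = 110.30000 / 10 = 11.03000
Sum of squared deviations: (+5.83400)² + (−3.89200)² + (−0.30600)² + (−0.68600)² + (−0.19700)² + (−1.52600)² + (+5.49400)² + (−2.53700)² + (−0.94500)² + (−1.23900)² = 91.16349
Variance = 91.16349 / 10 = 9.11635
SE* = √9.11635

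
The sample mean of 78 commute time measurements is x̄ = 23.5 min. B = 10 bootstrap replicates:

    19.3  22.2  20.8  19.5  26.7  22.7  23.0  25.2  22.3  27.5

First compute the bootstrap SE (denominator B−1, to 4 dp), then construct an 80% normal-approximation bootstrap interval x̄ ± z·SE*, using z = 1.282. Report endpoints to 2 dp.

Mean of replicates = 22.9200; sum of squared deviations = 70.7160; SE* = √(70.7160/9) = 2.8031
Margin = 1.282 × 2.8031 = 3.594
Interval: 23.5 ± 3.594

(19.91, 27.09)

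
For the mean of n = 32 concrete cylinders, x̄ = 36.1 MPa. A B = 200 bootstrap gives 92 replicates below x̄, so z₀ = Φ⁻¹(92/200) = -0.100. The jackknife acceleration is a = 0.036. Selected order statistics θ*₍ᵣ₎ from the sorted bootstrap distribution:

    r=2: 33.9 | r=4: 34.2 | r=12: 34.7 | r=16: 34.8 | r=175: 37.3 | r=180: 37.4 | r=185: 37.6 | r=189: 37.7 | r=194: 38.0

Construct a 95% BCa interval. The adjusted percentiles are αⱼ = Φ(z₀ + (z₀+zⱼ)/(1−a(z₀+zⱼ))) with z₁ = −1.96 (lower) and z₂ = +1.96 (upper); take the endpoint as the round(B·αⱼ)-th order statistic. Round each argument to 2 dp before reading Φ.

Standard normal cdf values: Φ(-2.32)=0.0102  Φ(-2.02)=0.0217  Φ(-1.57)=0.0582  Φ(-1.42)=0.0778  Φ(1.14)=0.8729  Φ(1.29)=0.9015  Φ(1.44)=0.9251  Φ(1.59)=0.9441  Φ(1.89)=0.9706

(34.2, 38.0)

Lower: z₀ + z₁ = -0.100 + (-1.960) = -2.060; 1 − a(z₀+z₁) = 1 − (0.036)(-2.060) = 1.0742; argument = -0.100 + (-2.060)/1.0742 = -2.0178 → -2.02.
α₁ = Φ(-2.02) = 0.0217; rank = round(200 × 0.0217) = 4; θ*₍4₎ = 34.2.
Upper: z₀ + z₂ = 1.860; 1 − a(z₀+z₂) = 0.9330; argument = 1.8935 → 1.89; α₂ = 0.9706; rank = 194; θ*₍194₎ = 38.0.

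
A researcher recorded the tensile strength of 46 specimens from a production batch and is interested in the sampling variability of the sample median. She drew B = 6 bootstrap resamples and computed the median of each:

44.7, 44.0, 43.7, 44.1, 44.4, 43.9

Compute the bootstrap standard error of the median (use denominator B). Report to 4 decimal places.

Bootstrap SE is the standard deviation of the 6 replicate medians.
Mean of replicates: (44.7 + 44.0 + 43.7 + 44.1 + 44.4 + 43.9) / 6 = 264.80000 / 6 = 44.13333
Sum of squared deviations: (+0.56667)² + (−0.13333)² + (−0.43333)² + (−0.03333)² + (+0.26667)² + (−0.23333)² = 0.65333
Variance = 0.65333 / 6 = 0.10889
SE* = √0.10889

SE* = 0.3300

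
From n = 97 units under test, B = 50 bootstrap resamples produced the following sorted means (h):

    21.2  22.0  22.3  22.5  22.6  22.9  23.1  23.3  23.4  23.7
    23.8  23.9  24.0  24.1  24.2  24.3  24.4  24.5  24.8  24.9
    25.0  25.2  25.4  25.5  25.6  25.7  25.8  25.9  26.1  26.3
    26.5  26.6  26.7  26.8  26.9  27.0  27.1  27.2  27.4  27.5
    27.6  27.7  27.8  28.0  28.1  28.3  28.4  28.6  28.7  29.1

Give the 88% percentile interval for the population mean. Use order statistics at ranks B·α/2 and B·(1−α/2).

(22.3, 28.4)

α = 0.12; lower rank = 50 × 0.060 = 3; upper rank = 50 × 0.940 = 47.
The 3rd smallest replicate is 22.3; the 47th is 28.4.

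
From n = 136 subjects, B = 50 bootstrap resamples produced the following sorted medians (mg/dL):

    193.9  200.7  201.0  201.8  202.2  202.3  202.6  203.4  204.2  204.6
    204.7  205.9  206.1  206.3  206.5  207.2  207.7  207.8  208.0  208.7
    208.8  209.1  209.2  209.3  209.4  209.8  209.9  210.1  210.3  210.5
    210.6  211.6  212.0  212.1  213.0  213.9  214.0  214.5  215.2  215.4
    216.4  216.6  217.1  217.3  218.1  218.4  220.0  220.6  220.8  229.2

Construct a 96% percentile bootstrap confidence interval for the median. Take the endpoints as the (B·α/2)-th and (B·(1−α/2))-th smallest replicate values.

α = 0.04; lower rank = 50 × 0.020 = 1; upper rank = 50 × 0.980 = 49.
The 1st smallest replicate is 193.9; the 49th is 220.8.

(193.9, 220.8)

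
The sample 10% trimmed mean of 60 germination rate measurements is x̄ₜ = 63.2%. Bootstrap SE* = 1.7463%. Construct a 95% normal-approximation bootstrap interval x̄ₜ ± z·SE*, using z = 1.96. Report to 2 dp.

Margin = 1.96 × 1.7463 = 3.423
Interval: 63.2 ± 3.423

(59.78, 66.62)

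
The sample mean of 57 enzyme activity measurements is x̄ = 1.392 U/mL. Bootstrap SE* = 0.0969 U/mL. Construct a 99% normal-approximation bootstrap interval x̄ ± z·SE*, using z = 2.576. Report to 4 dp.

Margin = 2.576 × 0.0969 = 0.24961
Interval: 1.392 ± 0.24961

(1.1424, 1.6416)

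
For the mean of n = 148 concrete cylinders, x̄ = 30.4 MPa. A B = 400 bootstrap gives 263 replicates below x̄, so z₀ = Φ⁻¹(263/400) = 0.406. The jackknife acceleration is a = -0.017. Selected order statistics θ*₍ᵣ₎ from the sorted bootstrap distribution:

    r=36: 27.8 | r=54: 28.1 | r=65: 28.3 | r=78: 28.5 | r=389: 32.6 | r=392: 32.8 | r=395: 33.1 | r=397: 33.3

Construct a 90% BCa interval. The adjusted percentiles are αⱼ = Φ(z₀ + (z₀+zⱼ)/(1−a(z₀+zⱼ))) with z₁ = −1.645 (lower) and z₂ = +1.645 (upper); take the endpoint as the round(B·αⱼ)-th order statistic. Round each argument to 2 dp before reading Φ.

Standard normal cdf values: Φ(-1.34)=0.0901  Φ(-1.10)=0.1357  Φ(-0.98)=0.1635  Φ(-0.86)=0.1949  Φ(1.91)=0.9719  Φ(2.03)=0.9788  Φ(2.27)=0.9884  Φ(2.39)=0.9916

Lower: z₀ + z₁ = 0.406 + (-1.645) = -1.239; 1 − a(z₀+z₁) = 1 − (-0.017)(-1.239) = 0.9789; argument = 0.406 + (-1.239)/0.9789 = -0.8597 → -0.86.
α₁ = Φ(-0.86) = 0.1949; rank = round(400 × 0.1949) = 78; θ*₍78₎ = 28.5.
Upper: z₀ + z₂ = 2.051; 1 − a(z₀+z₂) = 1.0349; argument = 2.3879 → 2.39; α₂ = 0.9916; rank = 397; θ*₍397₎ = 33.3.

(28.5, 33.3)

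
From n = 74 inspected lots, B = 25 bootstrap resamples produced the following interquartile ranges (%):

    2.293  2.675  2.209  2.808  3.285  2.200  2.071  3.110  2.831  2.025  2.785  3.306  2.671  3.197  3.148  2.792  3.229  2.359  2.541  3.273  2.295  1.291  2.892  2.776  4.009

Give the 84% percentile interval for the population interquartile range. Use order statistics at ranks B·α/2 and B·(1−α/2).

(2.025, 3.285)

Sorted replicates: 1.291, 2.025, 2.071, 2.200, 2.209, 2.293, 2.295, 2.359, 2.541, 2.671, 2.675, 2.776, 2.785, 2.792, 2.808, 2.831, 2.892, 3.110, 3.148, 3.197, 3.229, 3.273, 3.285, 3.306, 4.009
α = 0.16; lower rank = 25 × 0.080 = 2; upper rank = 25 × 0.920 = 23.
The 2nd smallest replicate is 2.025; the 23rd is 3.285.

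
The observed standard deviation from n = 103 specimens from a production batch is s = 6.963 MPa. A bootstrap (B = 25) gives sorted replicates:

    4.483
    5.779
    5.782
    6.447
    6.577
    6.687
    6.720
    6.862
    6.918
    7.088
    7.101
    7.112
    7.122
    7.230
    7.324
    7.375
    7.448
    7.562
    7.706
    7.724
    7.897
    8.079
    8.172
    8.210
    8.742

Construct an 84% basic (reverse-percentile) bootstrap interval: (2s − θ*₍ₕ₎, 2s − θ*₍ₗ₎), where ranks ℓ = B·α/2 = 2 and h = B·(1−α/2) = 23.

Percentile endpoints at ranks 2 and 23: θ*₍2₎ = 5.779, θ*₍23₎ = 8.172.
Basic interval reflects these around s:
  lower = 2 × 6.963 − 8.172 = 5.754
  upper = 2 × 6.963 − 5.779 = 8.147

(5.754, 8.147)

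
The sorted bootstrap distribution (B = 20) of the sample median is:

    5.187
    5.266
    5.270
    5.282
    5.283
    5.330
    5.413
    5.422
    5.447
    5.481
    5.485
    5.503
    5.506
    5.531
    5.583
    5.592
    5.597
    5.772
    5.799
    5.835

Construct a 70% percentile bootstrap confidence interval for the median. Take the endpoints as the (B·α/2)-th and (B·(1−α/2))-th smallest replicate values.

(5.270, 5.597)

α = 0.30; lower rank = 20 × 0.150 = 3; upper rank = 20 × 0.850 = 17.
The 3rd smallest replicate is 5.270; the 17th is 5.597.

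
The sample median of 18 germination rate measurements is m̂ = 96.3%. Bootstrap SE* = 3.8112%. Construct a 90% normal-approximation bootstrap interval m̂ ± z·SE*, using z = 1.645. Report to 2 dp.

Margin = 1.645 × 3.8112 = 6.269
Interval: 96.3 ± 6.269

(90.03, 102.57)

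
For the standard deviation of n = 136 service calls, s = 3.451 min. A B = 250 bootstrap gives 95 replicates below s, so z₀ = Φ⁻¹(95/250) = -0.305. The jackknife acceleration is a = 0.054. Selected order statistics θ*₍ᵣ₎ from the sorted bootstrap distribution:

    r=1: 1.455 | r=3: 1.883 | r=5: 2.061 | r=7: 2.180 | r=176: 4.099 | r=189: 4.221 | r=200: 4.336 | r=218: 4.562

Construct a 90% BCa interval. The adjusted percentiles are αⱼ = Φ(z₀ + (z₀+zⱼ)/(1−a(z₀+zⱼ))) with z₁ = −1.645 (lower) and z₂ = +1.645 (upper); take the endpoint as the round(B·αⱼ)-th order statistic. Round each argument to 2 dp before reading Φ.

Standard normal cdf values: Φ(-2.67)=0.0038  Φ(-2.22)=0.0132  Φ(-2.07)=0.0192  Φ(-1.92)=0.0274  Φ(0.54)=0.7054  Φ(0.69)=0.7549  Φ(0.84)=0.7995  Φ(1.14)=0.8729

(2.061, 4.562)

Lower: z₀ + z₁ = -0.305 + (-1.645) = -1.950; 1 − a(z₀+z₁) = 1 − (0.054)(-1.950) = 1.1053; argument = -0.305 + (-1.950)/1.1053 = -2.0692 → -2.07.
α₁ = Φ(-2.07) = 0.0192; rank = round(250 × 0.0192) = 5; θ*₍5₎ = 2.061.
Upper: z₀ + z₂ = 1.340; 1 − a(z₀+z₂) = 0.9276; argument = 1.1395 → 1.14; α₂ = 0.8729; rank = 218; θ*₍218₎ = 4.562.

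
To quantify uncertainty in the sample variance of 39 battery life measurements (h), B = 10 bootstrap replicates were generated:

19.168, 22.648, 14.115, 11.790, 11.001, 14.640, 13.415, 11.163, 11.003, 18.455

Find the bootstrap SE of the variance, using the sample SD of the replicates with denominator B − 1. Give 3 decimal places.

Bootstrap SE is the standard deviation of the 10 replicate variances.
Mean of replicates: (19.168 + 22.648 + 14.115 + 11.790 + 11.001 + 14.640 + 13.415 + 11.163 + 11.003 + 18.455) / 10 = 147.3980 / 10 = 14.7398
Sum of squared deviations: (+4.4282)² + (+7.9082)² + (−0.6248)² + (−2.9498)² + (−3.7388)² + (−0.0998)² + (−1.3248)² + (−3.5768)² + (−3.7368)² + (+3.7152)² = 147.5438
Variance = 147.5438 / 9 = 16.3938
SE* = √16.3938

SE* = 4.049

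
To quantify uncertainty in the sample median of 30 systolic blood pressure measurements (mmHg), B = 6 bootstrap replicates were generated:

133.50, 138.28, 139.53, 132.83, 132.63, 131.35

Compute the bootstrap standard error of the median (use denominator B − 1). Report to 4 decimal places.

Bootstrap SE is the standard deviation of the 6 replicate medians.
Mean of replicates: (133.50 + 138.28 + 139.53 + 132.83 + 132.63 + 131.35) / 6 = 808.12000 / 6 = 134.68667
Sum of squared deviations: (−1.18667)² + (+3.59333)² + (+4.84333)² + (−1.85667)² + (−2.05667)² + (−3.33667)² = 56.58853
Variance = 56.58853 / 5 = 11.31771
SE* = √11.31771

SE* = 3.3642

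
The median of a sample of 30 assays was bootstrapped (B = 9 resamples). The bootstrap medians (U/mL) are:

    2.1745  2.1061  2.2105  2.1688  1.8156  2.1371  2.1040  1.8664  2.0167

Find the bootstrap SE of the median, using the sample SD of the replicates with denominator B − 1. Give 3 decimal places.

SE* = 0.140

Bootstrap SE is the standard deviation of the 9 replicate medians.
Mean of replicates: (2.1745 + 2.1061 + 2.2105 + 2.1688 + 1.8156 + 2.1371 + 2.1040 + 1.8664 + 2.0167) / 9 = 18.59970 / 9 = 2.06663
Sum of squared deviations: (+0.10787)² + (+0.03947)² + (+0.14387)² + (+0.10217)² + (−0.25103)² + (+0.07047)² + (+0.03737)² + (−0.20023)² + (−0.04993)² = 0.15629
Variance = 0.15629 / 8 = 0.01954
SE* = √0.01954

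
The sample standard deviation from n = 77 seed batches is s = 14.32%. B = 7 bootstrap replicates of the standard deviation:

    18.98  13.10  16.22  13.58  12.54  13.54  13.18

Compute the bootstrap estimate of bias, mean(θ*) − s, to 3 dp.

mean(θ*) = (18.98 + 13.10 + 16.22 + 13.58 + 12.54 + 13.54 + 13.18) / 7 = 14.4486
bias = 14.4486 − 14.32

bias = +0.129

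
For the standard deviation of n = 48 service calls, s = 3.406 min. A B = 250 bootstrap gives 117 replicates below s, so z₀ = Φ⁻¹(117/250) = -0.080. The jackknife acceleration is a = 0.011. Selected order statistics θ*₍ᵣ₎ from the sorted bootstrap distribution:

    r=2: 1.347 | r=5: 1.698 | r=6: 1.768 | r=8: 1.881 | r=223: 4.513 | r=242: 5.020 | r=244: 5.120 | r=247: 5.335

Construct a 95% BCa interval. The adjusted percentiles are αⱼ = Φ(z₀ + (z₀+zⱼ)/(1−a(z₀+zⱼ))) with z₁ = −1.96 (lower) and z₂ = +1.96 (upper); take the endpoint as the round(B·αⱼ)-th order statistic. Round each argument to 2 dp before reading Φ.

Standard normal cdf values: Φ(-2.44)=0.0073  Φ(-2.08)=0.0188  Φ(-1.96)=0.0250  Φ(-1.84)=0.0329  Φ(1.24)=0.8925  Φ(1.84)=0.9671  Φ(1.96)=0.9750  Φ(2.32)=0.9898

(1.698, 5.020)

Lower: z₀ + z₁ = -0.080 + (-1.960) = -2.040; 1 − a(z₀+z₁) = 1 − (0.011)(-2.040) = 1.0224; argument = -0.080 + (-2.040)/1.0224 = -2.0752 → -2.08.
α₁ = Φ(-2.08) = 0.0188; rank = round(250 × 0.0188) = 5; θ*₍5₎ = 1.698.
Upper: z₀ + z₂ = 1.880; 1 − a(z₀+z₂) = 0.9793; argument = 1.8397 → 1.84; α₂ = 0.9671; rank = 242; θ*₍242₎ = 5.020.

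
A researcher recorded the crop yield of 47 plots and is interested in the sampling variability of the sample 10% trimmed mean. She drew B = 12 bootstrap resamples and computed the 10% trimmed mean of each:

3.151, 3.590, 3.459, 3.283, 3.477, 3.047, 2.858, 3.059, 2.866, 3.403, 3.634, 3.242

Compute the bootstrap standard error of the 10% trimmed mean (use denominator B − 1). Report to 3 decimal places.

Bootstrap SE is the standard deviation of the 12 replicate 10% trimmed means.
Mean of replicates: (3.151 + 3.590 + 3.459 + 3.283 + 3.477 + 3.047 + 2.858 + 3.059 + 2.866 + 3.403 + 3.634 + 3.242) / 12 = 39.0690 / 12 = 3.2558
Sum of squared deviations: (−0.1048)² + (+0.3342)² + (+0.2032)² + (+0.0272)² + (+0.2212)² + (−0.2088)² + (−0.3978)² + (−0.1968)² + (−0.3898)² + (+0.1472)² + (+0.3782)² + (−0.0138)² = 0.7710
Variance = 0.7710 / 11 = 0.0701
SE* = √0.0701

SE* = 0.265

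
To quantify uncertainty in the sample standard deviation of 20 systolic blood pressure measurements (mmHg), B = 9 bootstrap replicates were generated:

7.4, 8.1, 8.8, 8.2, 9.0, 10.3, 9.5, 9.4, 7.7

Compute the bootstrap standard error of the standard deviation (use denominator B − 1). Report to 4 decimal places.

Bootstrap SE is the standard deviation of the 9 replicate standard deviations.
Mean of replicates: (7.4 + 8.1 + 8.8 + 8.2 + 9.0 + 10.3 + 9.5 + 9.4 + 7.7) / 9 = 78.40000 / 9 = 8.71111
Sum of squared deviations: (−1.31111)² + (−0.61111)² + (+0.08889)² + (−0.51111)² + (+0.28889)² + (+1.58889)² + (+0.78889)² + (+0.68889)² + (−1.01111)² = 7.08889
Variance = 7.08889 / 8 = 0.88611
SE* = √0.88611

SE* = 0.9413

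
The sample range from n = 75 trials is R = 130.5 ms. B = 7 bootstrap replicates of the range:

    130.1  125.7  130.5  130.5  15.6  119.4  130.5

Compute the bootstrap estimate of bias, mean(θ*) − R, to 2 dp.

mean(θ*) = (130.1 + 125.7 + 130.5 + 130.5 + 15.6 + 119.4 + 130.5) / 7 = 111.757
bias = 111.757 − 130.5

bias = −18.74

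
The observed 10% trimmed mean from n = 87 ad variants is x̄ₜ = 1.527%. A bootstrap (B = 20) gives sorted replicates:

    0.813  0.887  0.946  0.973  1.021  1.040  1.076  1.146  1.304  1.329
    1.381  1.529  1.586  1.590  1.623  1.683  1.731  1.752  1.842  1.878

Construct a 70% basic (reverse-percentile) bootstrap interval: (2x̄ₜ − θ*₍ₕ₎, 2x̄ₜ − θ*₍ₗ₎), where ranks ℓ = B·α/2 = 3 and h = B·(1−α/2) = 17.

Percentile endpoints at ranks 3 and 17: θ*₍3₎ = 0.946, θ*₍17₎ = 1.731.
Basic interval reflects these around x̄ₜ:
  lower = 2 × 1.527 − 1.731 = 1.323
  upper = 2 × 1.527 − 0.946 = 2.108

(1.323, 2.108)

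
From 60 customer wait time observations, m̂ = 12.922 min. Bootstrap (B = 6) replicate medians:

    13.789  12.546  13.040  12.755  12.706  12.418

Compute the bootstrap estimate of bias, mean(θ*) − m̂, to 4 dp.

bias = −0.0463

mean(θ*) = (13.789 + 12.546 + 13.040 + 12.755 + 12.706 + 12.418) / 6 = 12.87567
bias = 12.87567 − 12.922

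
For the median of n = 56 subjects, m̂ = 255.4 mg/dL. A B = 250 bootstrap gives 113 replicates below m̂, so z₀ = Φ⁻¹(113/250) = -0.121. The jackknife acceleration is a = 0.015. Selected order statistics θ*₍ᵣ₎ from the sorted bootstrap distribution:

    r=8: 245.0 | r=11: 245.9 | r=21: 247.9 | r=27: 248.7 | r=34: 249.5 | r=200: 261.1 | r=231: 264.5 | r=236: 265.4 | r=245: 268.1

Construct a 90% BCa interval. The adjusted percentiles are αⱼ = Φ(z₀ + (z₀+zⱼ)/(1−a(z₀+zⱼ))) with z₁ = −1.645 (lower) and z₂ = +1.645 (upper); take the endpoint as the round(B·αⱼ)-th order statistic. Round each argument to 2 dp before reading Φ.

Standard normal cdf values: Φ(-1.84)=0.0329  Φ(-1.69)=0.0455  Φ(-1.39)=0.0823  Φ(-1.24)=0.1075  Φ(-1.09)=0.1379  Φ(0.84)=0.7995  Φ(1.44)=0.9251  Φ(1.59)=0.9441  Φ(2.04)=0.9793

(245.0, 264.5)

Lower: z₀ + z₁ = -0.121 + (-1.645) = -1.766; 1 − a(z₀+z₁) = 1 − (0.015)(-1.766) = 1.0265; argument = -0.121 + (-1.766)/1.0265 = -1.8414 → -1.84.
α₁ = Φ(-1.84) = 0.0329; rank = round(250 × 0.0329) = 8; θ*₍8₎ = 245.0.
Upper: z₀ + z₂ = 1.524; 1 − a(z₀+z₂) = 0.9771; argument = 1.4387 → 1.44; α₂ = 0.9251; rank = 231; θ*₍231₎ = 264.5.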